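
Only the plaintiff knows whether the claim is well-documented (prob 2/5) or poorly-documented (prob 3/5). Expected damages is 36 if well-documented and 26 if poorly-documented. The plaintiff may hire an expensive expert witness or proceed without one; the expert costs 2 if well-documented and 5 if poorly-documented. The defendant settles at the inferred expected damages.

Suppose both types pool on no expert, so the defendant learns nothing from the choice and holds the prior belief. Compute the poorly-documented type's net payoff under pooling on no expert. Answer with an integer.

Pooled settlement = 2/5·36 + 3/5·26 = 30.
poorly-documented pays no cost for no expert, so net payoff = 30.

30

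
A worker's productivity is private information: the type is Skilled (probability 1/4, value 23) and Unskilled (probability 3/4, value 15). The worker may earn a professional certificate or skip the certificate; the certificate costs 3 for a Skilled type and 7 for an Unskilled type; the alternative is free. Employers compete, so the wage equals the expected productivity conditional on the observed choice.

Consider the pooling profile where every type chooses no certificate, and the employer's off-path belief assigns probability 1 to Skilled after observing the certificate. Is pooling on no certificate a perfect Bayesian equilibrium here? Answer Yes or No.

No

On path, the employer holds the prior and pays 1/4·23 + 3/4·15 = 17. Off path (the certificate), believing Skilled, it pays 23.
Skilled: no certificate nets 17; the certificate nets 23 − 3 = 20. Skilled would deviate.
Unskilled: no certificate nets 17; the certificate nets 23 − 7 = 16. Unskilled stays.
A type deviates, so pooling fails.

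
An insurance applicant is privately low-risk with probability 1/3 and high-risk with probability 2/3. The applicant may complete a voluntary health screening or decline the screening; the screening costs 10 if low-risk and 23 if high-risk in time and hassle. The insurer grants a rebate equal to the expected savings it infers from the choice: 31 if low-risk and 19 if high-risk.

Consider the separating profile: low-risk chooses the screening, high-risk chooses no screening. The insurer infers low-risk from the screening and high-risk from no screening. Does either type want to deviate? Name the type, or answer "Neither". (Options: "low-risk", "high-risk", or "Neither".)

The screening pays 31; no screening pays 19.
low-risk: assigned the screening, nets 31 − 10 = 21; deviating to no screening nets 19.
high-risk: assigned no screening, nets 19; deviating to the screening nets 31 − 23 = 8.
Both types strictly prefer their assigned action; no profitable deviation.

Neither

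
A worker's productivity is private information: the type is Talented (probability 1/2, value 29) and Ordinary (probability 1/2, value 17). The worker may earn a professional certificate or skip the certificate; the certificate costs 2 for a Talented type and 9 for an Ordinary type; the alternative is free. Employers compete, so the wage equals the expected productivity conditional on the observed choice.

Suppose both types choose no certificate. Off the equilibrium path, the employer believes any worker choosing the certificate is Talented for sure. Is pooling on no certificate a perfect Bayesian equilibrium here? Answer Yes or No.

On path, the employer holds the prior and pays 1/2·29 + 1/2·17 = 23. Off path (the certificate), believing Talented, it pays 29.
Talented: no certificate nets 23; the certificate nets 29 − 2 = 27. Talented would deviate.
Ordinary: no certificate nets 23; the certificate nets 29 − 9 = 20. Ordinary stays.
A type deviates, so pooling fails.

No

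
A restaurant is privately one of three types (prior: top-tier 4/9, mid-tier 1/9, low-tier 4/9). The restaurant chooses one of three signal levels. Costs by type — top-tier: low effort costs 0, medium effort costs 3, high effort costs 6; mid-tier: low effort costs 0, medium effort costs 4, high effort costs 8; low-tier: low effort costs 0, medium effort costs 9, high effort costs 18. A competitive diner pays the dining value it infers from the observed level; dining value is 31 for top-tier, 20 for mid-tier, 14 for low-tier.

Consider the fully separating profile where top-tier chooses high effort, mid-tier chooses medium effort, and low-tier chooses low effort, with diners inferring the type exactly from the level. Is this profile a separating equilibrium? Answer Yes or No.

Separating price premiums: high effort → 31, medium effort → 20, low effort → 14.
top-tier (assigned high effort): low effort: 14 − 0 = 14; medium effort: 20 − 3 = 17; high effort: 31 − 6 = 25. top-tier stays.
mid-tier (assigned medium effort): low effort: 14 − 0 = 14; medium effort: 20 − 4 = 16; high effort: 31 − 8 = 23. mid-tier prefers high effort.
low-tier (assigned low effort): low effort: 14 − 0 = 14; medium effort: 20 − 9 = 11; high effort: 31 − 18 = 13. low-tier stays.
At least one type deviates; the separating profile fails.

No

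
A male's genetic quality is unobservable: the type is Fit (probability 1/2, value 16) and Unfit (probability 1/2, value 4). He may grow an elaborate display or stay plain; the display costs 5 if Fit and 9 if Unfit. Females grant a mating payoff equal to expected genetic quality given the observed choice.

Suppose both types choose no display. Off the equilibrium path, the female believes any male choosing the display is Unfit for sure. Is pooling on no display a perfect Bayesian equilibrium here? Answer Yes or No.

On path, the female holds the prior and pays 1/2·16 + 1/2·4 = 10. Off path (the display), believing Unfit, it pays 4.
Fit: no display nets 10; the display nets 4 − 5 = -1. Fit stays.
Unfit: no display nets 10; the display nets 4 − 9 = -5. Unfit stays.
No type deviates, so pooling is sustained.

Yes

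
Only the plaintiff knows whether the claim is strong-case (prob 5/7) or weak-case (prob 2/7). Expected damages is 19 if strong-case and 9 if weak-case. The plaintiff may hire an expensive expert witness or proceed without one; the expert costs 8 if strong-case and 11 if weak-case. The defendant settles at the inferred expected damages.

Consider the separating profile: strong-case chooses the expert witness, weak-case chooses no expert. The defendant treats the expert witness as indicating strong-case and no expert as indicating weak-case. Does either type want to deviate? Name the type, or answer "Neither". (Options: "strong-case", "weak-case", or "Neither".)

The expert witness pays 19; no expert pays 9.
strong-case: assigned the expert witness, nets 19 − 8 = 11; deviating to no expert nets 9.
weak-case: assigned no expert, nets 9; deviating to the expert witness nets 19 − 11 = 8.
Both types strictly prefer their assigned action; no profitable deviation.

Neither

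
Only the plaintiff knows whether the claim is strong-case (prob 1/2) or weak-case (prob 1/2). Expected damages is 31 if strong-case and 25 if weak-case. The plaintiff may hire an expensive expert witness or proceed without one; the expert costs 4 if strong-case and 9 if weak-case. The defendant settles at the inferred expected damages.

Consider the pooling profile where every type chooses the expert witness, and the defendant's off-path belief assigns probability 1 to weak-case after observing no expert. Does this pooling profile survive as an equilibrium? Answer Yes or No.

No

On path, the defendant holds the prior and pays 1/2·31 + 1/2·25 = 28. Off path (no expert), believing weak-case, it pays 25.
strong-case: the expert witness nets 28 − 4 = 24; no expert nets 25. strong-case would deviate.
weak-case: the expert witness nets 28 − 9 = 19; no expert nets 25. weak-case would deviate.
A type deviates, so pooling fails.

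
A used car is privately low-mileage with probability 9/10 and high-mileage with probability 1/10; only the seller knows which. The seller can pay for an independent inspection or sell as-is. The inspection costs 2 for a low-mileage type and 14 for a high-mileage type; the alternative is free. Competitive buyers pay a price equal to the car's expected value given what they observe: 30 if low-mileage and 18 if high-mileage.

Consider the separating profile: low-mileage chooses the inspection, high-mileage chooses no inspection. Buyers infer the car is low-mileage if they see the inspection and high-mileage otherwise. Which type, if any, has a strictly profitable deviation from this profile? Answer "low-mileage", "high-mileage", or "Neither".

Neither

The inspection pays 30; no inspection pays 18.
low-mileage: assigned the inspection, nets 30 − 2 = 28; deviating to no inspection nets 18.
high-mileage: assigned no inspection, nets 18; deviating to the inspection nets 30 − 14 = 16.
Both types strictly prefer their assigned action; no profitable deviation.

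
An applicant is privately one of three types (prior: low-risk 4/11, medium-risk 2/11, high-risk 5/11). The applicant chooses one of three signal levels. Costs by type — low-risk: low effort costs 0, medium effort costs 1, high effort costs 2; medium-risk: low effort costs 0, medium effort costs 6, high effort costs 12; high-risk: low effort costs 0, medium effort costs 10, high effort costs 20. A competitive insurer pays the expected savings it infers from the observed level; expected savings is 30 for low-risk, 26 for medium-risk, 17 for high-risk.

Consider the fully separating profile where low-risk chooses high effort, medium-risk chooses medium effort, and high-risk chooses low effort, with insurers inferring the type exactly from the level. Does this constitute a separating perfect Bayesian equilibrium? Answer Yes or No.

Separating rebates: high effort → 30, medium effort → 26, low effort → 17.
low-risk (assigned high effort): low effort: 17 − 0 = 17; medium effort: 26 − 1 = 25; high effort: 30 − 2 = 28. low-risk stays.
medium-risk (assigned medium effort): low effort: 17 − 0 = 17; medium effort: 26 − 6 = 20; high effort: 30 − 12 = 18. medium-risk stays.
high-risk (assigned low effort): low effort: 17 − 0 = 17; medium effort: 26 − 10 = 16; high effort: 30 − 20 = 10. high-risk stays.
Every type prefers its assigned level; separation holds.

Yes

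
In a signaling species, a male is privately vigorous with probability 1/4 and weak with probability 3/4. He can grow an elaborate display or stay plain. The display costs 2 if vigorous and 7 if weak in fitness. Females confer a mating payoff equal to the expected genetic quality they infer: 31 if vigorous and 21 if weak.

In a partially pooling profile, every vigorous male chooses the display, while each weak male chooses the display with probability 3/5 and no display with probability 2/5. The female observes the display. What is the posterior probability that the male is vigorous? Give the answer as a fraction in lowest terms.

P(the display) = (1/4)·1 + (3/4)·(3/5) = 7/10.
By Bayes' rule, P(vigorous | the display) = (1/4) / (7/10) = 5/14.

5/14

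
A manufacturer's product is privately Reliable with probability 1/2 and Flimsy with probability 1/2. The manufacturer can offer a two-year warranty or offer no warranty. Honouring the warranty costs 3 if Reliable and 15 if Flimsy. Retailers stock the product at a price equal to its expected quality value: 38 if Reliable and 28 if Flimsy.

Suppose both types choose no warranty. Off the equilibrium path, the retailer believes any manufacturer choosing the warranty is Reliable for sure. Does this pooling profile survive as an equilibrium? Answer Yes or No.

On path, the retailer holds the prior and pays 1/2·38 + 1/2·28 = 33. Off path (the warranty), believing Reliable, it pays 38.
Reliable: no warranty nets 33; the warranty nets 38 − 3 = 35. Reliable would deviate.
Flimsy: no warranty nets 33; the warranty nets 38 − 15 = 23. Flimsy stays.
A type deviates, so pooling fails.

No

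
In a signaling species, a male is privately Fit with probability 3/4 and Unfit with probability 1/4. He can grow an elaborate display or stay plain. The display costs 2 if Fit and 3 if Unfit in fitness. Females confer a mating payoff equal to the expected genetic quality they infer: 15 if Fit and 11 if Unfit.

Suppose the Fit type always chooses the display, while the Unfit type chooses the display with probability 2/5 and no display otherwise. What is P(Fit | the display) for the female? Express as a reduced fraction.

P(the display) = (3/4)·1 + (1/4)·(2/5) = 17/20.
By Bayes' rule, P(Fit | the display) = (3/4) / (17/20) = 15/17.

15/17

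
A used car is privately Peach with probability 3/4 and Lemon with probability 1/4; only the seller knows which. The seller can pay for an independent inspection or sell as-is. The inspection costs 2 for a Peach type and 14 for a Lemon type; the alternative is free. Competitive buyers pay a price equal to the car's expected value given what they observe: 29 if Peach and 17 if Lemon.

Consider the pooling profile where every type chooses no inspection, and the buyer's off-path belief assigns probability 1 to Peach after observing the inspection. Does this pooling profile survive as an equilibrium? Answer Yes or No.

On path, the buyer holds the prior and pays 3/4·29 + 1/4·17 = 26. Off path (the inspection), believing Peach, it pays 29.
Peach: no inspection nets 26; the inspection nets 29 − 2 = 27. Peach would deviate.
Lemon: no inspection nets 26; the inspection nets 29 − 14 = 15. Lemon stays.
A type deviates, so pooling fails.

No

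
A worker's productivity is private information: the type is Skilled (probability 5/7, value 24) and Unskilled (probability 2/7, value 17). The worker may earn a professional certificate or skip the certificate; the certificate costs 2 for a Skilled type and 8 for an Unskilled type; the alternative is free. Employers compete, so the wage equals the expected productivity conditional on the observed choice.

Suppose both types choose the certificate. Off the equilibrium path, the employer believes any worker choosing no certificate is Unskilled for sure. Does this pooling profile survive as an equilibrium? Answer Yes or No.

On path, the employer holds the prior and pays 5/7·24 + 2/7·17 = 22. Off path (no certificate), believing Unskilled, it pays 17.
Skilled: the certificate nets 22 − 2 = 20; no certificate nets 17. Skilled stays.
Unskilled: the certificate nets 22 − 8 = 14; no certificate nets 17. Unskilled would deviate.
A type deviates, so pooling fails.

No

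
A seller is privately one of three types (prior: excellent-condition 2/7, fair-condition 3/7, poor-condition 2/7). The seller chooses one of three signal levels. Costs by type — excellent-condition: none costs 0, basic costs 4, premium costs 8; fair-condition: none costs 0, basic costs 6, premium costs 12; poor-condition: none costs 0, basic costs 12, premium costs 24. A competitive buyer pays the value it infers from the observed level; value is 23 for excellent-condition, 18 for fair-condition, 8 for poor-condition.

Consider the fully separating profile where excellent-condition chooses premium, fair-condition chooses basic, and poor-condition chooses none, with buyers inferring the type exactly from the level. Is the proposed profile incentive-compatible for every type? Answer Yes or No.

Separating prices: premium → 23, basic → 18, none → 8.
excellent-condition (assigned premium): none: 8 − 0 = 8; basic: 18 − 4 = 14; premium: 23 − 8 = 15. excellent-condition stays.
fair-condition (assigned basic): none: 8 − 0 = 8; basic: 18 − 6 = 12; premium: 23 − 12 = 11. fair-condition stays.
poor-condition (assigned none): none: 8 − 0 = 8; basic: 18 − 12 = 6; premium: 23 − 24 = -1. poor-condition stays.
Every type prefers its assigned level; separation holds.

Yes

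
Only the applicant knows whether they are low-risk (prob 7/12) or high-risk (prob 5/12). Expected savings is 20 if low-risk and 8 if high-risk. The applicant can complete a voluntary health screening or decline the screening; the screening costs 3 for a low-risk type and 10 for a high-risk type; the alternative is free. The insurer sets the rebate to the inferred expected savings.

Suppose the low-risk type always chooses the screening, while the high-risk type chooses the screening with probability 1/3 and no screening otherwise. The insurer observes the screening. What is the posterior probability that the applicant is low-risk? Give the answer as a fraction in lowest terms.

P(the screening) = (7/12)·1 + (5/12)·(1/3) = 13/18.
By Bayes' rule, P(low-risk | the screening) = (7/12) / (13/18) = 21/26.

21/26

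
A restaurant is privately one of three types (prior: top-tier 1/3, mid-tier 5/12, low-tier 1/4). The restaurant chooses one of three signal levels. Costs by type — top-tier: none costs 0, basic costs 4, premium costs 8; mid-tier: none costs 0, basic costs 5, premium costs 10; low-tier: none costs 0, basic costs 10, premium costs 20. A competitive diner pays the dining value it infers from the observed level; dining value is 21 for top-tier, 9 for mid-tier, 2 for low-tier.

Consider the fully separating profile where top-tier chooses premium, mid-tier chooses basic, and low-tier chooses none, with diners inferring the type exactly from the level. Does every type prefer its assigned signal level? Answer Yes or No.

No

Separating price premiums: premium → 21, basic → 9, none → 2.
top-tier (assigned premium): none: 2 − 0 = 2; basic: 9 − 4 = 5; premium: 21 − 8 = 13. top-tier stays.
mid-tier (assigned basic): none: 2 − 0 = 2; basic: 9 − 5 = 4; premium: 21 − 10 = 11. mid-tier prefers premium.
low-tier (assigned none): none: 2 − 0 = 2; basic: 9 − 10 = -1; premium: 21 − 20 = 1. low-tier stays.
At least one type deviates; the separating profile fails.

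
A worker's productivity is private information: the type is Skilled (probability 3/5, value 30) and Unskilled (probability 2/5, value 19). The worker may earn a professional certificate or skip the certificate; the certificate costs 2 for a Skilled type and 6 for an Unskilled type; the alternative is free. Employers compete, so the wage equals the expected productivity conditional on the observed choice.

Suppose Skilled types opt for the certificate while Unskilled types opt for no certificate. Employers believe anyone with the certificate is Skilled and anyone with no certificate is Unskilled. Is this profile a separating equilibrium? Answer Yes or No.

No

Under these beliefs, the certificate earns wage 30 and no certificate earns wage 19.
Skilled: the certificate nets 30 − 2 = 28; no certificate nets 19. Skilled prefers the certificate.
Unskilled: the certificate nets 30 − 6 = 24; no certificate nets 19. Unskilled would deviate to the certificate.
Unskilled has a profitable deviation, so the profile is not an equilibrium.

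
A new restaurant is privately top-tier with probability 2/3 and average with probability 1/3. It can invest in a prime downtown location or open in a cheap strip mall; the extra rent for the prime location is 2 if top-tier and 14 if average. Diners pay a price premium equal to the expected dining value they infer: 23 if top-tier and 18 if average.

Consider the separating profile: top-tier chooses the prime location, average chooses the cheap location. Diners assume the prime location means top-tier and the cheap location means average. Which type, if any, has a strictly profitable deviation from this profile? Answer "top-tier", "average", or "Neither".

The prime location pays 23; the cheap location pays 18.
top-tier: assigned the prime location, nets 23 − 2 = 21; deviating to the cheap location nets 18.
average: assigned the cheap location, nets 18; deviating to the prime location nets 23 − 14 = 9.
Both types strictly prefer their assigned action; no profitable deviation.

Neither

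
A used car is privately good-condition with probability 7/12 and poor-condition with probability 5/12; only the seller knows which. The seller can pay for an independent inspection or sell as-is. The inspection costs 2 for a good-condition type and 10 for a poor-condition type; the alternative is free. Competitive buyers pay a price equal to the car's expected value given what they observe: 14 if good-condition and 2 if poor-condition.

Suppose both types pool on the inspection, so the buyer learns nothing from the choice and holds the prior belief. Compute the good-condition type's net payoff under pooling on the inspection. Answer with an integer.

Pooled price = 7/12·14 + 5/12·2 = 9.
good-condition pays cost 2 for the inspection, so net payoff = 9 − 2 = 7.

7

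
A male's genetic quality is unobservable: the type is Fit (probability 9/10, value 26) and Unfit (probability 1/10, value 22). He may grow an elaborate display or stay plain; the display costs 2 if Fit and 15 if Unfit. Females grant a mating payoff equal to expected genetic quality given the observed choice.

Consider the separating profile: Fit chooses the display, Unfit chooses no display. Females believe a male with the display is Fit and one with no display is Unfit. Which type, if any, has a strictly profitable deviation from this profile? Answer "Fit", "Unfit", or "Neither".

The display pays 26; no display pays 22.
Fit: assigned the display, nets 26 − 2 = 24; deviating to no display nets 22.
Unfit: assigned no display, nets 22; deviating to the display nets 26 − 15 = 11.
Both types strictly prefer their assigned action; no profitable deviation.

Neither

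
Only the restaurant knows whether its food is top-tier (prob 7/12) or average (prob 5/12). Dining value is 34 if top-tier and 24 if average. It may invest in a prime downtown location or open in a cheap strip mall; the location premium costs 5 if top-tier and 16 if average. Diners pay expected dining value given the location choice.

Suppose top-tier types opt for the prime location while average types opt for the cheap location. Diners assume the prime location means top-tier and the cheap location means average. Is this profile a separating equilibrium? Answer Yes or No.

Yes

Under these beliefs, the prime location earns price premium 34 and the cheap location earns price premium 24.
top-tier: the prime location nets 34 − 5 = 29; the cheap location nets 24. top-tier prefers the prime location.
average: the prime location nets 34 − 16 = 18; the cheap location nets 24. average prefers the cheap location.
Neither type deviates, so the separating profile is an equilibrium.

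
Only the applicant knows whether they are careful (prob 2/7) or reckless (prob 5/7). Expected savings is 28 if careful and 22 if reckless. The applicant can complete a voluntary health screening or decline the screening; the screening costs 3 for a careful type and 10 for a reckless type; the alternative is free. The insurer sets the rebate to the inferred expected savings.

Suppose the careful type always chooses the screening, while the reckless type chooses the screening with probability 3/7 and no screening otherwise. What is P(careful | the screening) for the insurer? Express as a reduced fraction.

P(the screening) = (2/7)·1 + (5/7)·(3/7) = 29/49.
By Bayes' rule, P(careful | the screening) = (2/7) / (29/49) = 14/29.

14/29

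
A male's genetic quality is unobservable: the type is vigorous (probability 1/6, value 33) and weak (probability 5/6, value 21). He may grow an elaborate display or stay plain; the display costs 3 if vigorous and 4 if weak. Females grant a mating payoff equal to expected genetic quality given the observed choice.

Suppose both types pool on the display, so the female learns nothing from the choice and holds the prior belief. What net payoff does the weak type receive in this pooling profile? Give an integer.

Pooled mating payoff = 1/6·33 + 5/6·21 = 23.
weak pays cost 4 for the display, so net payoff = 23 − 4 = 19.

19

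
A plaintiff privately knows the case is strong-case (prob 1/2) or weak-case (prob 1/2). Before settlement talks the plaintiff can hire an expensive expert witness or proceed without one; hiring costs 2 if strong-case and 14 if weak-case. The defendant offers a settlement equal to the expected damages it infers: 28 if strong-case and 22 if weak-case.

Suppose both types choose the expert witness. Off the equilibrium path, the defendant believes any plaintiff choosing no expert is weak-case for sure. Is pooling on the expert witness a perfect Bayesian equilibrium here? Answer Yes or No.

On path, the defendant holds the prior and pays 1/2·28 + 1/2·22 = 25. Off path (no expert), believing weak-case, it pays 22.
strong-case: the expert witness nets 25 − 2 = 23; no expert nets 22. strong-case stays.
weak-case: the expert witness nets 25 − 14 = 11; no expert nets 22. weak-case would deviate.
A type deviates, so pooling fails.

No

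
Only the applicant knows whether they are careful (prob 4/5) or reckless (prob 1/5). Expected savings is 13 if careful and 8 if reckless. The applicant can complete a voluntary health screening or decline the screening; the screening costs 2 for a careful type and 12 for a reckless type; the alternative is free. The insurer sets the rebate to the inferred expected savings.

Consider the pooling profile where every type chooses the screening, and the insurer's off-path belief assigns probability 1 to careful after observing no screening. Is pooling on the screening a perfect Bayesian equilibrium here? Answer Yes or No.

No

On path, the insurer holds the prior and pays 4/5·13 + 1/5·8 = 12. Off path (no screening), believing careful, it pays 13.
careful: the screening nets 12 − 2 = 10; no screening nets 13. careful would deviate.
reckless: the screening nets 12 − 12 = 0; no screening nets 13. reckless would deviate.
A type deviates, so pooling fails.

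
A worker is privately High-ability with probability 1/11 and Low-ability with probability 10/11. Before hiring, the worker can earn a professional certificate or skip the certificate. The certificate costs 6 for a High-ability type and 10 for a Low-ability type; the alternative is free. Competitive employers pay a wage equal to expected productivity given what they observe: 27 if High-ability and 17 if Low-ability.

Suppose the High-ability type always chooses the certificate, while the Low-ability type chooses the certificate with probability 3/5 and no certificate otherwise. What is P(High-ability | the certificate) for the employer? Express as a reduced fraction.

1/7

P(the certificate) = (1/11)·1 + (10/11)·(3/5) = 7/11.
By Bayes' rule, P(High-ability | the certificate) = (1/11) / (7/11) = 1/7.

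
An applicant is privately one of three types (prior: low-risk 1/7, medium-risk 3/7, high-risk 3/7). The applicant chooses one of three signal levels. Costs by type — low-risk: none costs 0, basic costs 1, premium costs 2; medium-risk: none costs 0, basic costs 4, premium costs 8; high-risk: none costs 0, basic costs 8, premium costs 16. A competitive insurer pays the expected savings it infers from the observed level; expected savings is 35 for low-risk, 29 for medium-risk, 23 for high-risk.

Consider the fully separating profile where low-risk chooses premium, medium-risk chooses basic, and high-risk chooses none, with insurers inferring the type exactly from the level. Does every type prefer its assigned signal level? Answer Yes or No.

No

Separating rebates: premium → 35, basic → 29, none → 23.
low-risk (assigned premium): none: 23 − 0 = 23; basic: 29 − 1 = 28; premium: 35 − 2 = 33. low-risk stays.
medium-risk (assigned basic): none: 23 − 0 = 23; basic: 29 − 4 = 25; premium: 35 − 8 = 27. medium-risk prefers premium.
high-risk (assigned none): none: 23 − 0 = 23; basic: 29 − 8 = 21; premium: 35 − 16 = 19. high-risk stays.
At least one type deviates; the separating profile fails.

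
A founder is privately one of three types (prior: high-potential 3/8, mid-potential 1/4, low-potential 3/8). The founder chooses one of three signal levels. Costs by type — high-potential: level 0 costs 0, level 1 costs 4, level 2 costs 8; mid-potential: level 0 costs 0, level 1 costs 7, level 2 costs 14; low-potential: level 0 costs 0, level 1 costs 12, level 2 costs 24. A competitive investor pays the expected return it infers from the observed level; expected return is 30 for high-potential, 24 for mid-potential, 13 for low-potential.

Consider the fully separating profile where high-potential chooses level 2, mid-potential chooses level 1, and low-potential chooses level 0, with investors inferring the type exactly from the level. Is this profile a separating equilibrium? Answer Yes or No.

Yes

Separating valuations: level 2 → 30, level 1 → 24, level 0 → 13.
high-potential (assigned level 2): level 0: 13 − 0 = 13; level 1: 24 − 4 = 20; level 2: 30 − 8 = 22. high-potential stays.
mid-potential (assigned level 1): level 0: 13 − 0 = 13; level 1: 24 − 7 = 17; level 2: 30 − 14 = 16. mid-potential stays.
low-potential (assigned level 0): level 0: 13 − 0 = 13; level 1: 24 − 12 = 12; level 2: 30 − 24 = 6. low-potential stays.
Every type prefers its assigned level; separation holds.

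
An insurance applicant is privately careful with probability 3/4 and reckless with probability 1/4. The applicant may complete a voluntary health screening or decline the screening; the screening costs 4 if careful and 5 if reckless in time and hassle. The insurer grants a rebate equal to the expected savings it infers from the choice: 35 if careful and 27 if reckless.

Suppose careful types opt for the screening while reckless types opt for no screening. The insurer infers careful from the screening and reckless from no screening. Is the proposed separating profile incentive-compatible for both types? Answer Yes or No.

No

Under these beliefs, the screening earns rebate 35 and no screening earns rebate 27.
careful: the screening nets 35 − 4 = 31; no screening nets 27. careful prefers the screening.
reckless: the screening nets 35 − 5 = 30; no screening nets 27. reckless would deviate to the screening.
reckless has a profitable deviation, so the profile is not an equilibrium.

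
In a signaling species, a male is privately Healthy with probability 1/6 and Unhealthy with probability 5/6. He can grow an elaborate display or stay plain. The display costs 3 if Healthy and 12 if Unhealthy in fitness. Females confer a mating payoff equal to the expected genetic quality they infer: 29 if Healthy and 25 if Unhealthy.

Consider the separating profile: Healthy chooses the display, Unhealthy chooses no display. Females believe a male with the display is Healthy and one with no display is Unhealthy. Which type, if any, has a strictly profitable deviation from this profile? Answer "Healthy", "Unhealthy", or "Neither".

The display pays 29; no display pays 25.
Healthy: assigned the display, nets 29 − 3 = 26; deviating to no display nets 25.
Unhealthy: assigned no display, nets 25; deviating to the display nets 29 − 12 = 17.
Both types strictly prefer their assigned action; no profitable deviation.

Neither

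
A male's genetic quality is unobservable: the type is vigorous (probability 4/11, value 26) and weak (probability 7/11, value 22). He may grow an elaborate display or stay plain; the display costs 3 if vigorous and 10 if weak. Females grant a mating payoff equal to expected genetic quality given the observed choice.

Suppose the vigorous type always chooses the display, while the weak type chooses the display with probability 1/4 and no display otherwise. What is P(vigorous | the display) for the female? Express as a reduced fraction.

16/23

P(the display) = (4/11)·1 + (7/11)·(1/4) = 23/44.
By Bayes' rule, P(vigorous | the display) = (4/11) / (23/44) = 16/23.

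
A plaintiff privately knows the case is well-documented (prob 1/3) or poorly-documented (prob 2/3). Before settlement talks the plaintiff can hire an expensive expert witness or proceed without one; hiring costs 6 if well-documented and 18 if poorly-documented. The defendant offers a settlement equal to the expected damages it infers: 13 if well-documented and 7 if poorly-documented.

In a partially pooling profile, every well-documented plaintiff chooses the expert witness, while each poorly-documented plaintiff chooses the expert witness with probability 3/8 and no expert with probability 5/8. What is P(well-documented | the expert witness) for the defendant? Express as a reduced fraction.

P(the expert witness) = (1/3)·1 + (2/3)·(3/8) = 7/12.
By Bayes' rule, P(well-documented | the expert witness) = (1/3) / (7/12) = 4/7.

4/7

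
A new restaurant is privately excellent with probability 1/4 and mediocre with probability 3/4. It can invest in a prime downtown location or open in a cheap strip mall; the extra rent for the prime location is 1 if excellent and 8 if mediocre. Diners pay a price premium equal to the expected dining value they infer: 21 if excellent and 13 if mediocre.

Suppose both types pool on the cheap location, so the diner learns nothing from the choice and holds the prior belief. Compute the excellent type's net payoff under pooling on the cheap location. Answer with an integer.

Pooled price premium = 1/4·21 + 3/4·13 = 15.
excellent pays no cost for the cheap location, so net payoff = 15.

15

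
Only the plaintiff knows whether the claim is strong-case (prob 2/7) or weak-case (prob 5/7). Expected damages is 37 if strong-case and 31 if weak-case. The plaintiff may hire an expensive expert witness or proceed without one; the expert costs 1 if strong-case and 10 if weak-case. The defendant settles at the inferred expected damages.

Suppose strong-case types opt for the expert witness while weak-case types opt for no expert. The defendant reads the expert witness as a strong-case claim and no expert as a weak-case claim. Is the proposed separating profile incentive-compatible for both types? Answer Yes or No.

Yes

Under these beliefs, the expert witness earns settlement 37 and no expert earns settlement 31.
strong-case: the expert witness nets 37 − 1 = 36; no expert nets 31. strong-case prefers the expert witness.
weak-case: the expert witness nets 37 − 10 = 27; no expert nets 31. weak-case prefers no expert.
Neither type deviates, so the separating profile is an equilibrium.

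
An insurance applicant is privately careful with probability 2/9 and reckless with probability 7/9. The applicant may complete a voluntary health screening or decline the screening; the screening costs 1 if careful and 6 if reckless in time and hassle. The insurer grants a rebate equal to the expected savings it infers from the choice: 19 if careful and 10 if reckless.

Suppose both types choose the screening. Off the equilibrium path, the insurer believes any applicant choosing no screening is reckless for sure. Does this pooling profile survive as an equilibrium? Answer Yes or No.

No

On path, the insurer holds the prior and pays 2/9·19 + 7/9·10 = 12. Off path (no screening), believing reckless, it pays 10.
careful: the screening nets 12 − 1 = 11; no screening nets 10. careful stays.
reckless: the screening nets 12 − 6 = 6; no screening nets 10. reckless would deviate.
A type deviates, so pooling fails.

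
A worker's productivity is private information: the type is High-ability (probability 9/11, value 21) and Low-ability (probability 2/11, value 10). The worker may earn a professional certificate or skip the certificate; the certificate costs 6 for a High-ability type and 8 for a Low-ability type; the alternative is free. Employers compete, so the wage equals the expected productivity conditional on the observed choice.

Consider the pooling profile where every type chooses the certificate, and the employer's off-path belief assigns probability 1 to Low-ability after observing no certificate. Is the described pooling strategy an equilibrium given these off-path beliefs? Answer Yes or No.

On path, the employer holds the prior and pays 9/11·21 + 2/11·10 = 19. Off path (no certificate), believing Low-ability, it pays 10.
High-ability: the certificate nets 19 − 6 = 13; no certificate nets 10. High-ability stays.
Low-ability: the certificate nets 19 − 8 = 11; no certificate nets 10. Low-ability stays.
No type deviates, so pooling is sustained.

Yes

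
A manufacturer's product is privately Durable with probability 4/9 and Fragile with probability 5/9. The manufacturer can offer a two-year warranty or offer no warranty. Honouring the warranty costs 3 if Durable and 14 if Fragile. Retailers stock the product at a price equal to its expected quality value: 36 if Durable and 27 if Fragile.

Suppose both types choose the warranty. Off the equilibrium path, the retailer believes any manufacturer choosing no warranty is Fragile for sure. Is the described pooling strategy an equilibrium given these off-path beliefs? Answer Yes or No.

No

On path, the retailer holds the prior and pays 4/9·36 + 5/9·27 = 31. Off path (no warranty), believing Fragile, it pays 27.
Durable: the warranty nets 31 − 3 = 28; no warranty nets 27. Durable stays.
Fragile: the warranty nets 31 − 14 = 17; no warranty nets 27. Fragile would deviate.
A type deviates, so pooling fails.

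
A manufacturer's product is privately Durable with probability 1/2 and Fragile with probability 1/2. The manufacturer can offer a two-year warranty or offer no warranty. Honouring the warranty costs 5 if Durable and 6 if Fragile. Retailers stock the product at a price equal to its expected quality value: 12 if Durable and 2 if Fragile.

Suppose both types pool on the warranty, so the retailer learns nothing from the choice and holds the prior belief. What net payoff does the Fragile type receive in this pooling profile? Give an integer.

1

Pooled price = 1/2·12 + 1/2·2 = 7.
Fragile pays cost 6 for the warranty, so net payoff = 7 − 6 = 1.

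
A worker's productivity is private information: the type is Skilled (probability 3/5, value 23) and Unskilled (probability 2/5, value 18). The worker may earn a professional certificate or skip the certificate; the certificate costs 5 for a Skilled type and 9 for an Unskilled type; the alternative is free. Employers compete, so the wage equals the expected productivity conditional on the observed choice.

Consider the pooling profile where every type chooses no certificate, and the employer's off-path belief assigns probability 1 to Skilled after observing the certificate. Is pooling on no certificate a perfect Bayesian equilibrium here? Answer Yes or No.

Yes

On path, the employer holds the prior and pays 3/5·23 + 2/5·18 = 21. Off path (the certificate), believing Skilled, it pays 23.
Skilled: no certificate nets 21; the certificate nets 23 − 5 = 18. Skilled stays.
Unskilled: no certificate nets 21; the certificate nets 23 − 9 = 14. Unskilled stays.
No type deviates, so pooling is sustained.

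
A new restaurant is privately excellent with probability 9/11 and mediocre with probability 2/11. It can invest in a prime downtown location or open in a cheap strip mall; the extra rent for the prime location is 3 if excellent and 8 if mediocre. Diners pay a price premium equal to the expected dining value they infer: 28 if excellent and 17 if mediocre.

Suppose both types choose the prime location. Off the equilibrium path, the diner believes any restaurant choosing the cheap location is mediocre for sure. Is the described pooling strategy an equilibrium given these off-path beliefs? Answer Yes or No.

Yes

On path, the diner holds the prior and pays 9/11·28 + 2/11·17 = 26. Off path (the cheap location), believing mediocre, it pays 17.
excellent: the prime location nets 26 − 3 = 23; the cheap location nets 17. excellent stays.
mediocre: the prime location nets 26 − 8 = 18; the cheap location nets 17. mediocre stays.
No type deviates, so pooling is sustained.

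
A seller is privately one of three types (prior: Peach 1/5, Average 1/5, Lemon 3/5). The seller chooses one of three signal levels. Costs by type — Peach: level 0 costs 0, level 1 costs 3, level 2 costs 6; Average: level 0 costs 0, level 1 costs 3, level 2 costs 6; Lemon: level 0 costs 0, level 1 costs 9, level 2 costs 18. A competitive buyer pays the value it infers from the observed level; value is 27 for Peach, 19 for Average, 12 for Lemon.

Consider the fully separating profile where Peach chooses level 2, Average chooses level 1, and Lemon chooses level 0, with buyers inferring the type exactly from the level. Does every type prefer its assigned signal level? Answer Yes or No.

No

Separating prices: level 2 → 27, level 1 → 19, level 0 → 12.
Peach (assigned level 2): level 0: 12 − 0 = 12; level 1: 19 − 3 = 16; level 2: 27 − 6 = 21. Peach stays.
Average (assigned level 1): level 0: 12 − 0 = 12; level 1: 19 − 3 = 16; level 2: 27 − 6 = 21. Average prefers level 2.
Lemon (assigned level 0): level 0: 12 − 0 = 12; level 1: 19 − 9 = 10; level 2: 27 − 18 = 9. Lemon stays.
At least one type deviates; the separating profile fails.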